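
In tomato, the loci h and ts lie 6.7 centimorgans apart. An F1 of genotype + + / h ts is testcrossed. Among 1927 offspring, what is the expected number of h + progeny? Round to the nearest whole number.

A map distance of 6.7 centimorgans corresponds to a recombination frequency of 0.067.
The F1 is + + / h ts, so h + is a recombinant gamete class with expected frequency r/2 = 0.067/2 = 0.0335.
Expected number = 0.0335 × 1927 = 64.55 ≈ 65.

65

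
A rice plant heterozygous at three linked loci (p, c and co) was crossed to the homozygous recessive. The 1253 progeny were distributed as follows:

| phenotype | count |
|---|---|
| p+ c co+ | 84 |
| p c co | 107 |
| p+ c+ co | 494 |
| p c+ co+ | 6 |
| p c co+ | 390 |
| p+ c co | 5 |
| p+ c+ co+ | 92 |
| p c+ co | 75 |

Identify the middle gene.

The two most frequent reciprocal classes, p c co+ and p+ c+ co, are the parental types, so the F1 was p c co+ / p+ c+ co.
The two rarest classes, p c+ co+ and p+ c co, are the double crossovers. Comparing them with the parentals, only the c allele has switched, so c is the middle locus and the order is co – c – p.

c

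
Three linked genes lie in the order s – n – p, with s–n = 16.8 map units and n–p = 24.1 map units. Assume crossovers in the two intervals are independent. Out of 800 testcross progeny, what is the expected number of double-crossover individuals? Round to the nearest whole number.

32

Map distances give recombination frequencies of 0.168 and 0.241 for the two intervals.
With no interference, expected double-crossover frequency = 0.168 × 0.241 = 0.04049.
Expected number = 0.04049 × 800 = 32.39 ≈ 32.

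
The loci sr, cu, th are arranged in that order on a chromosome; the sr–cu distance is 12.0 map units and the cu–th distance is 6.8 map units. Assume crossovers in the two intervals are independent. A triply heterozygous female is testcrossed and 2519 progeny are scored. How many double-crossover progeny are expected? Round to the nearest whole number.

21

Map distances give recombination frequencies of 0.120 and 0.068 for the two intervals.
With no interference, expected double-crossover frequency = 0.120 × 0.068 = 0.00816.
Expected number = 0.00816 × 2519 = 20.56 ≈ 21.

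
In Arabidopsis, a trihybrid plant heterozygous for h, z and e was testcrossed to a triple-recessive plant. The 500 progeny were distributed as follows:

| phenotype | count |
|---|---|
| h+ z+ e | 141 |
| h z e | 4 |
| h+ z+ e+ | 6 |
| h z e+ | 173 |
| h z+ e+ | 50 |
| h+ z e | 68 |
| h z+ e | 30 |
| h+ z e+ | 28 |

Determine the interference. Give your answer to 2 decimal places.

The two most frequent reciprocal classes, h z e+ and h+ z+ e, are the parental types, so the F1 was h z e+ / h+ z+ e.
The two rarest classes, h z e and h+ z+ e+, are the double crossovers. Comparing them with the parentals, only the e allele has switched, so e is the middle locus and the order is z – e – h.
z–e: (118 + 10)/500 = 0.2560; e–h: (58 + 10)/500 = 0.1360.
Expected DCO frequency = 0.2560 × 0.1360 ≈ 0.03482; observed = 10/500 ≈ 0.02000.
Coefficient of coincidence = 0.02000/0.03482 ≈ 0.57; interference = 1 − 0.57 = 0.43.

0.43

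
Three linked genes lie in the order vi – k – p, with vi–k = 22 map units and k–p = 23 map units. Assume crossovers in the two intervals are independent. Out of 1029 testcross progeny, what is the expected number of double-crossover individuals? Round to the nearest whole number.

52

Map distances give recombination frequencies of 0.220 and 0.230 for the two intervals.
With no interference, expected double-crossover frequency = 0.220 × 0.230 = 0.05060.
Expected number = 0.05060 × 1029 = 52.07 ≈ 52.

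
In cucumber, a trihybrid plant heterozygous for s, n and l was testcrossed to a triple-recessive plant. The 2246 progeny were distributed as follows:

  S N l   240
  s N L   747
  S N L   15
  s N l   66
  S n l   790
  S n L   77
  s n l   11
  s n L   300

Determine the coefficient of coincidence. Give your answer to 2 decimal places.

The two most frequent reciprocal classes, S n l and s N L, are the parental types, so the F1 was S n l / s N L.
The two rarest classes, s n l and S N L, are the double crossovers. Comparing them with the parentals, only the s allele has switched, so s is the middle locus and the order is l – s – n.
l–s: (143 + 26)/2246 = 0.0752; s–n: (540 + 26)/2246 = 0.2520.
Expected DCO frequency = 0.0752 × 0.2520 ≈ 0.01895; observed = 26/2246 ≈ 0.01158.
Coefficient of coincidence = 0.01158/0.01895 ≈ 0.61.

0.61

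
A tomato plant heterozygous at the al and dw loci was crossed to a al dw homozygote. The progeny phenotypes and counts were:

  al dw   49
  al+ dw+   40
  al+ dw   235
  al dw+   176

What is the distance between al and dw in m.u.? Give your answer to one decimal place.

17.8 m.u.

The two most frequent classes, al+ dw (235) and al dw+ (176), are the parental types, so the F1 was al+ dw / al dw+.
The recombinant classes are al+ dw+ and al dw: 40 + 49 = 89.
Recombination frequency = 89/500 = 0.1780 ≈ 17.8%, i.e. 17.8 m.u.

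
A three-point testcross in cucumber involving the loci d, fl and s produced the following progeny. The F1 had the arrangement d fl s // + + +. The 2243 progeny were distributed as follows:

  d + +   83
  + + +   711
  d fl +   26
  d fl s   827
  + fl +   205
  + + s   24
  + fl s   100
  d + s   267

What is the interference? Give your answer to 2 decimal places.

0.08

The two rarest classes, d fl + and + + s, are the double crossovers. Comparing them with the parentals, only the s allele has switched, so s is the middle locus and the order is d – s – fl.
d–s: (183 + 50)/2243 = 0.1039; s–fl: (472 + 50)/2243 = 0.2327.
Expected DCO frequency = 0.1039 × 0.2327 ≈ 0.02418; observed = 50/2243 ≈ 0.02229.
Coefficient of coincidence = 0.02229/0.02418 ≈ 0.92; interference = 1 − 0.92 = 0.08.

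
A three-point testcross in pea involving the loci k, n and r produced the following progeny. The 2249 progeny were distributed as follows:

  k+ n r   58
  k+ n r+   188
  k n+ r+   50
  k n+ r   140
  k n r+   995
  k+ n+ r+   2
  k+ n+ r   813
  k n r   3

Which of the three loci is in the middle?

The two most frequent reciprocal classes, k n r+ and k+ n+ r, are the parental types, so the F1 was k n r+ / k+ n+ r.
The two rarest classes, k n r and k+ n+ r+, are the double crossovers. Comparing them with the parentals, only the r allele has switched, so r is the middle locus and the order is n – r – k.

r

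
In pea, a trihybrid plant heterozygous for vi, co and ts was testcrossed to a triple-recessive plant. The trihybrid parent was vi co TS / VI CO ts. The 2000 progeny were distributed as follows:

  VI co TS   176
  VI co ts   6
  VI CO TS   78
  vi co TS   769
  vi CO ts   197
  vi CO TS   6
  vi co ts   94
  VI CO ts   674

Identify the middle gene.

co

The two rarest classes, vi CO TS and VI co ts, are the double crossovers. Comparing them with the parentals, only the co allele has switched, so co is the middle locus and the order is ts – co – vi.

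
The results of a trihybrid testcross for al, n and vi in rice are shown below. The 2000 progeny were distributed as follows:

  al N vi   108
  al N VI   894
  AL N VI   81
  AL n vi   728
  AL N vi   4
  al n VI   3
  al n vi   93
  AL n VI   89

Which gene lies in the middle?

The two most frequent reciprocal classes, AL n vi and al N VI, are the parental types, so the F1 was AL n vi / al N VI.
The two rarest classes, AL N vi and al n VI, are the double crossovers. Comparing them with the parentals, only the n allele has switched, so n is the middle locus and the order is vi – n – al.

n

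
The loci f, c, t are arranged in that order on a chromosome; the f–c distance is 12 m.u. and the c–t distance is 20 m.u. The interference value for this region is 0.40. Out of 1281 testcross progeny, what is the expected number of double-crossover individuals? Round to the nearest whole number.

Map distances give recombination frequencies of 0.120 and 0.200 for the two intervals.
With interference 0.40 (so coincidence = 0.60), expected double-crossover frequency = 0.120 × 0.200 × 0.60 = 0.01440.
Expected number = 0.01440 × 1281 = 18.45 ≈ 18.

18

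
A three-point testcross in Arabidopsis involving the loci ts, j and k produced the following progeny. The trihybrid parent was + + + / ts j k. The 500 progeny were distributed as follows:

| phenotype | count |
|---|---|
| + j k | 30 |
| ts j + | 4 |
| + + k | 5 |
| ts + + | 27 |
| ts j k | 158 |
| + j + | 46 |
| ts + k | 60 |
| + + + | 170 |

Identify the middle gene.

k

The two rarest classes, + + k and ts j +, are the double crossovers. Comparing them with the parentals, only the k allele has switched, so k is the middle locus and the order is ts – k – j.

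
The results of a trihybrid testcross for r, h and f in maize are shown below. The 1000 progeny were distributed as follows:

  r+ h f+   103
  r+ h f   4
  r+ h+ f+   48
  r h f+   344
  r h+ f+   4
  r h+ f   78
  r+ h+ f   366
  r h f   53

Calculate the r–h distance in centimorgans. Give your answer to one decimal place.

18.9 centimorgans

The two most frequent reciprocal classes, r h f+ and r+ h+ f, are the parental types, so the F1 was r h f+ / r+ h+ f.
The two rarest classes, r h+ f+ and r+ h f, are the double crossovers. Comparing them with the parentals, only the h allele has switched, so h is the middle locus and the order is f – h – r.
Crossovers in the h–r interval produce the single-crossover classes r+ h f+ and r h+ f (103 + 78 = 181) plus the double crossovers (8).
RF(h–r) = (181 + 8) / 1000 = 189/1000 = 0.1890 → 18.9 centimorgans.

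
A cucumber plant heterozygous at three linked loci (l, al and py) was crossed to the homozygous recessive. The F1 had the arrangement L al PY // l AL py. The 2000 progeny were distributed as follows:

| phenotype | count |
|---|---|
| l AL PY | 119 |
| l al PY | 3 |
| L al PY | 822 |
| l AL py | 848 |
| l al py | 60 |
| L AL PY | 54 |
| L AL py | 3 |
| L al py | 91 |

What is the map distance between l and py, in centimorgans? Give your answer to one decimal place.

10.8 centimorgans

The two rarest classes, l al PY and L AL py, are the double crossovers. Comparing them with the parentals, only the l allele has switched, so l is the middle locus and the order is py – l – al.
Crossovers in the py–l interval produce the single-crossover classes L al py and l AL PY (91 + 119 = 210) plus the double crossovers (6).
RF(py–l) = (210 + 6) / 2000 = 216/2000 = 0.1080 → 10.8 centimorgans.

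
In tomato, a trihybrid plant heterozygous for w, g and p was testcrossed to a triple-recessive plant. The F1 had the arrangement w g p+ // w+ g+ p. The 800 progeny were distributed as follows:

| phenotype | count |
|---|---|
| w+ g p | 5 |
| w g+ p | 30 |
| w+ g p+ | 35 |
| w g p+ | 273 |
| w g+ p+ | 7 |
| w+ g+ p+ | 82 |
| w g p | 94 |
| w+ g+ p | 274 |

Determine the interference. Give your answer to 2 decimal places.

The two rarest classes, w g+ p+ and w+ g p, are the double crossovers. Comparing them with the parentals, only the g allele has switched, so g is the middle locus and the order is w – g – p.
w–g: (65 + 12)/800 = 0.0963; g–p: (176 + 12)/800 = 0.2350.
Expected DCO frequency = 0.0963 × 0.2350 ≈ 0.02263; observed = 12/800 ≈ 0.01500.
Coefficient of coincidence = 0.01500/0.02263 ≈ 0.66; interference = 1 − 0.66 = 0.34.

0.34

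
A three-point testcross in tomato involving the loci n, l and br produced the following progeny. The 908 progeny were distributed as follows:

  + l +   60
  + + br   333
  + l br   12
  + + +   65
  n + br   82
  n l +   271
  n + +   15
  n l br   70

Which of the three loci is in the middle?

l

The two most frequent reciprocal classes, n l + and + + br, are the parental types, so the F1 was n l + / + + br.
The two rarest classes, n + + and + l br, are the double crossovers. Comparing them with the parentals, only the l allele has switched, so l is the middle locus and the order is n – l – br.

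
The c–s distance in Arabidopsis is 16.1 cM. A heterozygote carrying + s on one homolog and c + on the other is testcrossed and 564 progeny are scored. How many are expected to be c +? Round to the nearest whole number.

A map distance of 16.1 cM corresponds to a recombination frequency of 0.161.
The F1 is + s / c +, so c + is a parental gamete class with expected frequency (1 − r)/2 = 0.839/2 = 0.4195.
Expected number = 0.4195 × 564 = 236.60 ≈ 237.

237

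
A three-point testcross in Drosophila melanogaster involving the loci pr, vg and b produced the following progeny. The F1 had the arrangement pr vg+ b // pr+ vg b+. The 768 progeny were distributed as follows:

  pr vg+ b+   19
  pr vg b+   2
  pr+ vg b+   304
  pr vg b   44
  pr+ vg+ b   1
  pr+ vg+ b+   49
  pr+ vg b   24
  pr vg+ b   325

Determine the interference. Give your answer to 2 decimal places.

The two rarest classes, pr+ vg+ b and pr vg b+, are the double crossovers. Comparing them with the parentals, only the pr allele has switched, so pr is the middle locus and the order is b – pr – vg.
b–pr: (43 + 3)/768 = 0.0599; pr–vg: (93 + 3)/768 = 0.1250.
Expected DCO frequency = 0.0599 × 0.1250 ≈ 0.00749; observed = 3/768 ≈ 0.00391.
Coefficient of coincidence = 0.00391/0.00749 ≈ 0.52; interference = 1 − 0.52 = 0.48.

0.48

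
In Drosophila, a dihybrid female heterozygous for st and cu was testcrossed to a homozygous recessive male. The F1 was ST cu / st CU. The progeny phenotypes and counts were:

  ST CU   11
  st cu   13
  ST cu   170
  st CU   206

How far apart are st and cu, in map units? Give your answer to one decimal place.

6.0 map units

The recombinant classes are ST CU and st cu: 11 + 13 = 24.
Recombination frequency = 24/400 = 0.0600 ≈ 6.0%, i.e. 6.0 map units.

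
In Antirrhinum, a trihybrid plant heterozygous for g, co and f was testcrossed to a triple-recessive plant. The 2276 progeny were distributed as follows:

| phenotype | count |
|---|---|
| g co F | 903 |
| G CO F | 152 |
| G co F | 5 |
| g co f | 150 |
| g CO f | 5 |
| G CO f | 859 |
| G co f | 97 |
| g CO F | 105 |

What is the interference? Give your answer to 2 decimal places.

The two most frequent reciprocal classes, g co F and G CO f, are the parental types, so the F1 was g co F / G CO f.
The two rarest classes, G co F and g CO f, are the double crossovers. Comparing them with the parentals, only the g allele has switched, so g is the middle locus and the order is co – g – f.
co–g: (202 + 10)/2276 = 0.0931; g–f: (302 + 10)/2276 = 0.1371.
Expected DCO frequency = 0.0931 × 0.1371 ≈ 0.01276; observed = 10/2276 ≈ 0.00439.
Coefficient of coincidence = 0.00439/0.01276 ≈ 0.34; interference = 1 − 0.34 = 0.66.

0.66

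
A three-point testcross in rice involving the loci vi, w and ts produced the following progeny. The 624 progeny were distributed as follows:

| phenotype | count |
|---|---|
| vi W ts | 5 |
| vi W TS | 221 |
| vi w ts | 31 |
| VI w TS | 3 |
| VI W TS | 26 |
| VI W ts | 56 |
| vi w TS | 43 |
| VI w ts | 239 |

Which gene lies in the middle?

ts

The two most frequent reciprocal classes, vi W TS and VI w ts, are the parental types, so the F1 was vi W TS / VI w ts.
The two rarest classes, vi W ts and VI w TS, are the double crossovers. Comparing them with the parentals, only the ts allele has switched, so ts is the middle locus and the order is w – ts – vi.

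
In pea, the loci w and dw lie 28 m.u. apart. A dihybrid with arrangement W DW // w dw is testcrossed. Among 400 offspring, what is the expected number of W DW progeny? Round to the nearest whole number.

A map distance of 28 m.u. corresponds to a recombination frequency of 0.280.
The F1 is W DW / w dw, so W DW is a parental gamete class with expected frequency (1 − r)/2 = 0.720/2 = 0.3600.
Expected number = 0.3600 × 400 = 144.00 ≈ 144.

144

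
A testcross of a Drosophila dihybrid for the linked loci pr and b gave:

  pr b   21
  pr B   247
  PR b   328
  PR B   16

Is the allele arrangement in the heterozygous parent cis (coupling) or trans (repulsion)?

trans

The two most frequent classes are PR b (328) and pr B (247); these are the parental (non-recombinant) types.
So the F1 carried PR b on one chromosome and pr B on the other — the recessive alleles are on opposite chromosomes (trans / repulsion).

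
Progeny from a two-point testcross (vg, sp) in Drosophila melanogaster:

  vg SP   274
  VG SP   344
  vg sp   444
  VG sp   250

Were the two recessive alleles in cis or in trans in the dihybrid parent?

cis

The two most frequent classes are VG SP (344) and vg sp (444); these are the parental (non-recombinant) types.
So the F1 carried VG SP on one chromosome and vg sp on the other — the recessive alleles are on the same chromosome (cis / coupling).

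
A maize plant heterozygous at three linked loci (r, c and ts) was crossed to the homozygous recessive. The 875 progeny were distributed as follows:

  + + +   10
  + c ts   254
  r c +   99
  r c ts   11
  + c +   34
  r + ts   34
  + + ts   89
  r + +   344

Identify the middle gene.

r

The two most frequent reciprocal classes, r + + and + c ts, are the parental types, so the F1 was r + + / + c ts.
The two rarest classes, + + + and r c ts, are the double crossovers. Comparing them with the parentals, only the r allele has switched, so r is the middle locus and the order is c – r – ts.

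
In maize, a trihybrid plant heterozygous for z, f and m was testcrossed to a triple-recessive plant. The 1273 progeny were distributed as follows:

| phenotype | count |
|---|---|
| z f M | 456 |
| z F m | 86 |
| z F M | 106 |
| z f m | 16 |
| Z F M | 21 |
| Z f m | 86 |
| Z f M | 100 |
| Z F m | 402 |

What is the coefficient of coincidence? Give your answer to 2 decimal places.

The two most frequent reciprocal classes, z f M and Z F m, are the parental types, so the F1 was z f M / Z F m.
The two rarest classes, z f m and Z F M, are the double crossovers. Comparing them with the parentals, only the m allele has switched, so m is the middle locus and the order is f – m – z.
f–m: (192 + 37)/1273 = 0.1799; m–z: (186 + 37)/1273 = 0.1752.
Expected DCO frequency = 0.1799 × 0.1752 ≈ 0.03152; observed = 37/1273 ≈ 0.02907.
Coefficient of coincidence = 0.02907/0.03152 ≈ 0.92.

0.92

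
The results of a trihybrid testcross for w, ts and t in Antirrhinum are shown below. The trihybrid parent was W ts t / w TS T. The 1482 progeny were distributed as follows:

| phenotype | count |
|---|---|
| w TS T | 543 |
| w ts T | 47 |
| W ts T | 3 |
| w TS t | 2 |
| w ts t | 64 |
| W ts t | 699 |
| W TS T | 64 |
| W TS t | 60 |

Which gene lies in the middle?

The two rarest classes, W ts T and w TS t, are the double crossovers. Comparing them with the parentals, only the t allele has switched, so t is the middle locus and the order is w – t – ts.

t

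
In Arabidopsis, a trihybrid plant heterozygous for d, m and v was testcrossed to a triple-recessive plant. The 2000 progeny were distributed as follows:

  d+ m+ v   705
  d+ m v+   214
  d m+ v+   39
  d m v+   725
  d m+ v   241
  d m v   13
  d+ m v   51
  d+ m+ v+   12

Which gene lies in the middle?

The two most frequent reciprocal classes, d m v+ and d+ m+ v, are the parental types, so the F1 was d m v+ / d+ m+ v.
The two rarest classes, d m v and d+ m+ v+, are the double crossovers. Comparing them with the parentals, only the v allele has switched, so v is the middle locus and the order is m – v – d.

v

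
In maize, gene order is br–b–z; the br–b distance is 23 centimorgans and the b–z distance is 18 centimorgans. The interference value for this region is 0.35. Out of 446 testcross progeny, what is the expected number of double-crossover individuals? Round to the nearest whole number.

Map distances give recombination frequencies of 0.230 and 0.180 for the two intervals.
With interference 0.35 (so coincidence = 0.65), expected double-crossover frequency = 0.230 × 0.180 × 0.65 = 0.02691.
Expected number = 0.02691 × 446 = 12.00 ≈ 12.

12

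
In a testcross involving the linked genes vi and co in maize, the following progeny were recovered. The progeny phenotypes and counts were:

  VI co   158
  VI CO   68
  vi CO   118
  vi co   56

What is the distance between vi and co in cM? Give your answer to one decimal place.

The two most frequent classes, VI co (158) and vi CO (118), are the parental types, so the F1 was VI co / vi CO.
The recombinant classes are VI CO and vi co: 68 + 56 = 124.
Recombination frequency = 124/400 = 0.3100 ≈ 31.0%, i.e. 31.0 cM.

31.0 cM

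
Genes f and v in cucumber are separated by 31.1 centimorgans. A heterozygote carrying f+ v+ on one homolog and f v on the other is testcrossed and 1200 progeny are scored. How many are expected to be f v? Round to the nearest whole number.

413

A map distance of 31.1 centimorgans corresponds to a recombination frequency of 0.311.
The F1 is f+ v+ / f v, so f v is a parental gamete class with expected frequency (1 − r)/2 = 0.689/2 = 0.3445.
Expected number = 0.3445 × 1200 = 413.40 ≈ 413.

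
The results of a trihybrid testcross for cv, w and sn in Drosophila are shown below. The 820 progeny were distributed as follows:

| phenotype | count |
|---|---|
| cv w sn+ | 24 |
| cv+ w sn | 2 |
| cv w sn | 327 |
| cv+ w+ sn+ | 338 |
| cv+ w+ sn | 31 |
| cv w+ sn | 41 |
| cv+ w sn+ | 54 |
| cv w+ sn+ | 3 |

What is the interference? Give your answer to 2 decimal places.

The two most frequent reciprocal classes, cv+ w+ sn+ and cv w sn, are the parental types, so the F1 was cv+ w+ sn+ / cv w sn.
The two rarest classes, cv w+ sn+ and cv+ w sn, are the double crossovers. Comparing them with the parentals, only the cv allele has switched, so cv is the middle locus and the order is sn – cv – w.
sn–cv: (55 + 5)/820 = 0.0732; cv–w: (95 + 5)/820 = 0.1220.
Expected DCO frequency = 0.0732 × 0.1220 ≈ 0.00893; observed = 5/820 ≈ 0.00610.
Coefficient of coincidence = 0.00610/0.00893 ≈ 0.68; interference = 1 − 0.68 = 0.32.

0.32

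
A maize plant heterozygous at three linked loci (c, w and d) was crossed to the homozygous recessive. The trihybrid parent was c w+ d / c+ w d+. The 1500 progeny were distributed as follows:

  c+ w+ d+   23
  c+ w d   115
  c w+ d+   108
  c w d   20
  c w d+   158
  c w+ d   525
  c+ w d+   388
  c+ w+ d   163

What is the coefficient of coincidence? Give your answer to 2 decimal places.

The two rarest classes, c w d and c+ w+ d+, are the double crossovers. Comparing them with the parentals, only the w allele has switched, so w is the middle locus and the order is c – w – d.
c–w: (321 + 43)/1500 = 0.2427; w–d: (223 + 43)/1500 = 0.1773.
Expected DCO frequency = 0.2427 × 0.1773 ≈ 0.04303; observed = 43/1500 ≈ 0.02867.
Coefficient of coincidence = 0.02867/0.04303 ≈ 0.67.

0.67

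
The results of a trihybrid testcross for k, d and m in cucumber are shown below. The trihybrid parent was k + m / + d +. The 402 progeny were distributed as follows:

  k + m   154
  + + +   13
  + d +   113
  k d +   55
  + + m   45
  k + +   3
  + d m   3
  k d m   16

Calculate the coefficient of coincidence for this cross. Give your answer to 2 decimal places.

0.65

The two rarest classes, k + + and + d m, are the double crossovers. Comparing them with the parentals, only the m allele has switched, so m is the middle locus and the order is d – m – k.
d–m: (29 + 6)/402 = 0.0871; m–k: (100 + 6)/402 = 0.2637.
Expected DCO frequency = 0.0871 × 0.2637 ≈ 0.02297; observed = 6/402 ≈ 0.01493.
Coefficient of coincidence = 0.01493/0.02297 ≈ 0.65.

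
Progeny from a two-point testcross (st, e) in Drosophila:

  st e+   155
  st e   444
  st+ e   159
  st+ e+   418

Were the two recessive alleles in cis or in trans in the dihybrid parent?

cis

The two most frequent classes are st+ e+ (418) and st e (444); these are the parental (non-recombinant) types.
So the F1 carried st+ e+ on one chromosome and st e on the other — the recessive alleles are on the same chromosome (cis / coupling).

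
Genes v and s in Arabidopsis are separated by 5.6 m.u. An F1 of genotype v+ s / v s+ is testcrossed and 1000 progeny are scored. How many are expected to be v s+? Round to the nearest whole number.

A map distance of 5.6 m.u. corresponds to a recombination frequency of 0.056.
The F1 is v+ s / v s+, so v s+ is a parental gamete class with expected frequency (1 − r)/2 = 0.944/2 = 0.4720.
Expected number = 0.4720 × 1000 = 472.00 ≈ 472.

472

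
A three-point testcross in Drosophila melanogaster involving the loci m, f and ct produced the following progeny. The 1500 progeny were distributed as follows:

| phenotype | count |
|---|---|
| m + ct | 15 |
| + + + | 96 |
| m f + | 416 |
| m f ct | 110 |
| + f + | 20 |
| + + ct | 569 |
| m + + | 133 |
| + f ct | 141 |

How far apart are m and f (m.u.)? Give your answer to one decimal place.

20.6 m.u.

The two most frequent reciprocal classes, m f + and + + ct, are the parental types, so the F1 was m f + / + + ct.
The two rarest classes, + f + and m + ct, are the double crossovers. Comparing them with the parentals, only the m allele has switched, so m is the middle locus and the order is ct – m – f.
Crossovers in the m–f interval produce the single-crossover classes m + + and + f ct (133 + 141 = 274) plus the double crossovers (35).
RF(m–f) = (274 + 35) / 1500 = 309/1500 = 0.2060 → 20.6 m.u.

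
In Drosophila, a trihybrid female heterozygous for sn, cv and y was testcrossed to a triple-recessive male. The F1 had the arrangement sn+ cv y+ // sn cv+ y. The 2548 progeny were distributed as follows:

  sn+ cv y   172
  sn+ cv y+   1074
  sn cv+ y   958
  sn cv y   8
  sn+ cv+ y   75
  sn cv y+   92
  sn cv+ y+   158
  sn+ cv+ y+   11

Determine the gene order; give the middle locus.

The two rarest classes, sn+ cv+ y+ and sn cv y, are the double crossovers. Comparing them with the parentals, only the cv allele has switched, so cv is the middle locus and the order is sn – cv – y.

cv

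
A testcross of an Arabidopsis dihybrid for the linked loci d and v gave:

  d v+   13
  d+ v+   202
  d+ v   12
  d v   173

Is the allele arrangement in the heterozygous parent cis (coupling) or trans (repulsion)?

The two most frequent classes are d+ v+ (202) and d v (173); these are the parental (non-recombinant) types.
So the F1 carried d+ v+ on one chromosome and d v on the other — the recessive alleles are on the same chromosome (cis / coupling).

cis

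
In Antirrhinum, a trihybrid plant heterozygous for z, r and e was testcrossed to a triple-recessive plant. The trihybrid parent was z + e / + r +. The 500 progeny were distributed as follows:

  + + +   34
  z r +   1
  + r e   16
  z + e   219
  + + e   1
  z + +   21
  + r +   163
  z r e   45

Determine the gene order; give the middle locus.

z

The two rarest classes, + + e and z r +, are the double crossovers. Comparing them with the parentals, only the z allele has switched, so z is the middle locus and the order is e – z – r.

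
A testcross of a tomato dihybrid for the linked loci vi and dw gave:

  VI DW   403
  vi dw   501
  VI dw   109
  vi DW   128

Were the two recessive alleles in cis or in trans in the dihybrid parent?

The two most frequent classes are VI DW (403) and vi dw (501); these are the parental (non-recombinant) types.
So the F1 carried VI DW on one chromosome and vi dw on the other — the recessive alleles are on the same chromosome (cis / coupling).

cis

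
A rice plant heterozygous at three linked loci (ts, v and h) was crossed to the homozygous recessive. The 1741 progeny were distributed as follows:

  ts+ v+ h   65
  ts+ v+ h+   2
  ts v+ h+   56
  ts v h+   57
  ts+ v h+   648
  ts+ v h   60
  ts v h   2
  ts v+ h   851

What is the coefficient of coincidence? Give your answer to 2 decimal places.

The two most frequent reciprocal classes, ts+ v h+ and ts v+ h, are the parental types, so the F1 was ts+ v h+ / ts v+ h.
The two rarest classes, ts+ v+ h+ and ts v h, are the double crossovers. Comparing them with the parentals, only the v allele has switched, so v is the middle locus and the order is h – v – ts.
h–v: (116 + 4)/1741 = 0.0689; v–ts: (122 + 4)/1741 = 0.0724.
Expected DCO frequency = 0.0689 × 0.0724 ≈ 0.00499; observed = 4/1741 ≈ 0.00230.
Coefficient of coincidence = 0.00230/0.00499 ≈ 0.46.

0.46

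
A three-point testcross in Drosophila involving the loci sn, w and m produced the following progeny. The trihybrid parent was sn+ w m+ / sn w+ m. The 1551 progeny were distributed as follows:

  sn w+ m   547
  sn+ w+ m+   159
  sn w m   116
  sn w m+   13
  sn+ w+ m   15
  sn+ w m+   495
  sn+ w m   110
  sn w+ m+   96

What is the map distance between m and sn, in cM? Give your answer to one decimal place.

The two rarest classes, sn w m+ and sn+ w+ m, are the double crossovers. Comparing them with the parentals, only the sn allele has switched, so sn is the middle locus and the order is m – sn – w.
Crossovers in the m–sn interval produce the single-crossover classes sn+ w m and sn w+ m+ (110 + 96 = 206) plus the double crossovers (28).
RF(m–sn) = (206 + 28) / 1551 = 234/1551 = 0.1509 → 15.1 cM.

15.1 cM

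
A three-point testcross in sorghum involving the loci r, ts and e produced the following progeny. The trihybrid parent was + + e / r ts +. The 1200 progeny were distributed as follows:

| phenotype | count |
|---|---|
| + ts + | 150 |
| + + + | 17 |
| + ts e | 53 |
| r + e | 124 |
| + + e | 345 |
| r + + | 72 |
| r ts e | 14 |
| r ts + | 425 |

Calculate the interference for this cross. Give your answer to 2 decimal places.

The two rarest classes, + + + and r ts e, are the double crossovers. Comparing them with the parentals, only the e allele has switched, so e is the middle locus and the order is r – e – ts.
r–e: (274 + 31)/1200 = 0.2542; e–ts: (125 + 31)/1200 = 0.1300.
Expected DCO frequency = 0.2542 × 0.1300 ≈ 0.03305; observed = 31/1200 ≈ 0.02583.
Coefficient of coincidence = 0.02583/0.03305 ≈ 0.78; interference = 1 − 0.78 = 0.22.

0.22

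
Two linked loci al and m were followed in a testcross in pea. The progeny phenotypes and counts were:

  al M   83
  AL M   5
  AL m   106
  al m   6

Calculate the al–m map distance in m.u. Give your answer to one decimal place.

5.5 m.u.

The two most frequent classes, AL m (106) and al M (83), are the parental types, so the F1 was AL m / al M.
The recombinant classes are AL M and al m: 5 + 6 = 11.
Recombination frequency = 11/200 = 0.0550 ≈ 5.5%, i.e. 5.5 m.u.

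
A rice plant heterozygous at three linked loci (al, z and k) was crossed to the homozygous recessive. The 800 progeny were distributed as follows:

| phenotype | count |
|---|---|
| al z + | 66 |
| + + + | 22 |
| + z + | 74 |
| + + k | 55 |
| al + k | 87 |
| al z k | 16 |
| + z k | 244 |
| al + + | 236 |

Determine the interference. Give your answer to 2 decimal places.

0.04

The two most frequent reciprocal classes, + z k and al + +, are the parental types, so the F1 was + z k / al + +.
The two rarest classes, al z k and + + +, are the double crossovers. Comparing them with the parentals, only the al allele has switched, so al is the middle locus and the order is k – al – z.
k–al: (161 + 38)/800 = 0.2487; al–z: (121 + 38)/800 = 0.1988.
Expected DCO frequency = 0.2487 × 0.1988 ≈ 0.04944; observed = 38/800 ≈ 0.04750.
Coefficient of coincidence = 0.04750/0.04944 ≈ 0.96; interference = 1 − 0.96 = 0.04.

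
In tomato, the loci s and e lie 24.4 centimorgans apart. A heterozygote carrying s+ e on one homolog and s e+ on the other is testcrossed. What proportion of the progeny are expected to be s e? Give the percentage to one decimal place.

A map distance of 24.4 centimorgans corresponds to a recombination frequency of 0.244.
The F1 is s+ e / s e+, so s e is a recombinant gamete class with expected frequency r/2 = 0.244/2 = 0.1220.
That is 0.1220 = 12.2% of the progeny.

12.2%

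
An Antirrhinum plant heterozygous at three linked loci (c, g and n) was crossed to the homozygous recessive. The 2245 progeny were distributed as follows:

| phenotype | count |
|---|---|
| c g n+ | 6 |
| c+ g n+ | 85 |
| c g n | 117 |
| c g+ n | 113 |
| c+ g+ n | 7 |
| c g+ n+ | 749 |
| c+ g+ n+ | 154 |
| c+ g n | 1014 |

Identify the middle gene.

g

The two most frequent reciprocal classes, c g+ n+ and c+ g n, are the parental types, so the F1 was c g+ n+ / c+ g n.
The two rarest classes, c g n+ and c+ g+ n, are the double crossovers. Comparing them with the parentals, only the g allele has switched, so g is the middle locus and the order is c – g – n.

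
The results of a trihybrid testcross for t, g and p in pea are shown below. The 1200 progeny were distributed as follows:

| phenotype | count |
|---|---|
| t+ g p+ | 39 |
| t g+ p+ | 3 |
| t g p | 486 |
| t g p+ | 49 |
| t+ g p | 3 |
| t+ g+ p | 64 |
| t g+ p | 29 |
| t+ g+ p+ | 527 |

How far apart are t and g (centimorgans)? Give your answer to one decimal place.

6.2 centimorgans

The two most frequent reciprocal classes, t g p and t+ g+ p+, are the parental types, so the F1 was t g p / t+ g+ p+.
The two rarest classes, t+ g p and t g+ p+, are the double crossovers. Comparing them with the parentals, only the t allele has switched, so t is the middle locus and the order is p – t – g.
Crossovers in the t–g interval produce the single-crossover classes t g+ p and t+ g p+ (29 + 39 = 68) plus the double crossovers (6).
RF(t–g) = (68 + 6) / 1200 = 74/1200 = 0.0617 → 6.2 centimorgans.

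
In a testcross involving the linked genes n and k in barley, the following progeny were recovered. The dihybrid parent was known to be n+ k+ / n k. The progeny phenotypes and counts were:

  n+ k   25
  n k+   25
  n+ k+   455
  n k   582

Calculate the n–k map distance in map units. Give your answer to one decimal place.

4.6 map units

The recombinant classes are n+ k and n k+: 25 + 25 = 50.
Recombination frequency = 50/1087 = 0.0460 ≈ 4.6%, i.e. 4.6 map units.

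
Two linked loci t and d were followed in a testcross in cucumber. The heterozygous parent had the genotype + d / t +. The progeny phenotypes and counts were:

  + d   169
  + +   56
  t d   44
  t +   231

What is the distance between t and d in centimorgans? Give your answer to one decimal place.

The recombinant classes are + + and t d: 56 + 44 = 100.
Recombination frequency = 100/500 = 0.2000 ≈ 20.0%, i.e. 20.0 centimorgans.

20.0 centimorgans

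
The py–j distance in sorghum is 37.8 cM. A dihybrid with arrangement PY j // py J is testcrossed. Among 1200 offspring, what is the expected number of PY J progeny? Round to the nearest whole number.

227

A map distance of 37.8 cM corresponds to a recombination frequency of 0.378.
The F1 is PY j / py J, so PY J is a recombinant gamete class with expected frequency r/2 = 0.378/2 = 0.1890.
Expected number = 0.1890 × 1200 = 226.80 ≈ 227.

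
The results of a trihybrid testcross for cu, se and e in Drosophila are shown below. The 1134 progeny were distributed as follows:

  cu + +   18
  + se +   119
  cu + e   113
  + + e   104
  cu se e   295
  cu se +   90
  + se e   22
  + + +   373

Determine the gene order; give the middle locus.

cu

The two most frequent reciprocal classes, cu se e and + + +, are the parental types, so the F1 was cu se e / + + +.
The two rarest classes, + se e and cu + +, are the double crossovers. Comparing them with the parentals, only the cu allele has switched, so cu is the middle locus and the order is se – cu – e.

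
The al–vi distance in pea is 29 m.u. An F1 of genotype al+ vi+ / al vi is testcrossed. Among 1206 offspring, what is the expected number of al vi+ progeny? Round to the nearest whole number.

A map distance of 29 m.u. corresponds to a recombination frequency of 0.290.
The F1 is al+ vi+ / al vi, so al vi+ is a recombinant gamete class with expected frequency r/2 = 0.290/2 = 0.1450.
Expected number = 0.1450 × 1206 = 174.87 ≈ 175.

175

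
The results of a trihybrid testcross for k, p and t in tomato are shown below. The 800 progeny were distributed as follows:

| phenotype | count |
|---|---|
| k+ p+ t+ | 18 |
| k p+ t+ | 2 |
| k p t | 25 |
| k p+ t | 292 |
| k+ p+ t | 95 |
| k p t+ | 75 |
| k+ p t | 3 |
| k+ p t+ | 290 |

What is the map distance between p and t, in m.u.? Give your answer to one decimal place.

The two most frequent reciprocal classes, k+ p t+ and k p+ t, are the parental types, so the F1 was k+ p t+ / k p+ t.
The two rarest classes, k+ p t and k p+ t+, are the double crossovers. Comparing them with the parentals, only the t allele has switched, so t is the middle locus and the order is p – t – k.
Crossovers in the p–t interval produce the single-crossover classes k+ p+ t+ and k p t (18 + 25 = 43) plus the double crossovers (5).
RF(p–t) = (43 + 5) / 800 = 48/800 = 0.0600 → 6.0 m.u.

6.0 m.u.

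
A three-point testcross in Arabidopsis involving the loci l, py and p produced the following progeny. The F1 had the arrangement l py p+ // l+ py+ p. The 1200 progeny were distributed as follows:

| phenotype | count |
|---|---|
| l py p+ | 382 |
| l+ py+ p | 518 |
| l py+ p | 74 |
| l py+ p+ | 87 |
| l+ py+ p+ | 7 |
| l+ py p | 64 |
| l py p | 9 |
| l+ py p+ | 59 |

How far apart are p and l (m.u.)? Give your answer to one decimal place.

The two rarest classes, l py p and l+ py+ p+, are the double crossovers. Comparing them with the parentals, only the p allele has switched, so p is the middle locus and the order is py – p – l.
Crossovers in the p–l interval produce the single-crossover classes l+ py p+ and l py+ p (59 + 74 = 133) plus the double crossovers (16).
RF(p–l) = (133 + 16) / 1200 = 149/1200 = 0.1242 → 12.4 m.u.

12.4 m.u.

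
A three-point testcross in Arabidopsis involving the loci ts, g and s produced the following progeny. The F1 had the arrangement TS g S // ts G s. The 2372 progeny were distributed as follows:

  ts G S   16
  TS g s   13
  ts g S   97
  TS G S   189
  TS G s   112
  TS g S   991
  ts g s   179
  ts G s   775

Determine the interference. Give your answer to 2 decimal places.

The two rarest classes, TS g s and ts G S, are the double crossovers. Comparing them with the parentals, only the s allele has switched, so s is the middle locus and the order is ts – s – g.
ts–s: (209 + 29)/2372 = 0.1003; s–g: (368 + 29)/2372 = 0.1674.
Expected DCO frequency = 0.1003 × 0.1674 ≈ 0.01679; observed = 29/2372 ≈ 0.01223.
Coefficient of coincidence = 0.01223/0.01679 ≈ 0.73; interference = 1 − 0.73 = 0.27.

0.27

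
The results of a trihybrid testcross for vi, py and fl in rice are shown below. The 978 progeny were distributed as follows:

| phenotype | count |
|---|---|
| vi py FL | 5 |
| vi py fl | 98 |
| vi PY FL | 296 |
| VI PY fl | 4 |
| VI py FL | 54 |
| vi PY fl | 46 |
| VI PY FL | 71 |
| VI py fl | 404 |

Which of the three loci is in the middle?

py

The two most frequent reciprocal classes, vi PY FL and VI py fl, are the parental types, so the F1 was vi PY FL / VI py fl.
The two rarest classes, vi py FL and VI PY fl, are the double crossovers. Comparing them with the parentals, only the py allele has switched, so py is the middle locus and the order is vi – py – fl.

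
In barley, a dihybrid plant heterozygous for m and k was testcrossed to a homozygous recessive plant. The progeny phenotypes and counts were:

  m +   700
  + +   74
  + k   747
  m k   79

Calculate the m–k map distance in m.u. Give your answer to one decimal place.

The two most frequent classes, + k (747) and m + (700), are the parental types, so the F1 was + k / m +.
The recombinant classes are + + and m k: 74 + 79 = 153.
Recombination frequency = 153/1600 = 0.0956 ≈ 9.6%, i.e. 9.6 m.u.

9.6 m.u.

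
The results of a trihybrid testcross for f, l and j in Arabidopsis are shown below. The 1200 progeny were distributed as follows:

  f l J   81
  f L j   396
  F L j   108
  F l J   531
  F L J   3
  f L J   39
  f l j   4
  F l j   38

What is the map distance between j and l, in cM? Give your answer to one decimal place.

7.0 cM

The two most frequent reciprocal classes, F l J and f L j, are the parental types, so the F1 was F l J / f L j.
The two rarest classes, F L J and f l j, are the double crossovers. Comparing them with the parentals, only the l allele has switched, so l is the middle locus and the order is j – l – f.
Crossovers in the j–l interval produce the single-crossover classes F l j and f L J (38 + 39 = 77) plus the double crossovers (7).
RF(j–l) = (77 + 7) / 1200 = 84/1200 = 0.0700 → 7.0 cM.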